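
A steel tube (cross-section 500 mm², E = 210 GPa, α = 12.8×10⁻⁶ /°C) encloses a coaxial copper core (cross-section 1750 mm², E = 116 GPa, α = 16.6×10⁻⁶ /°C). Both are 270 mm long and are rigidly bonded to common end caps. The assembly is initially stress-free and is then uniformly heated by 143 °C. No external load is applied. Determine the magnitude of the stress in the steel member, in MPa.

The copper has the larger α, so on heating it would change length more than the steel if both were free. The rigid plates force a common final length, so the copper is put into compression and the steel into tension, with equal and opposite forces P (no external load).
Setting the final lengths equal and cancelling L: (α₁ − α₂)ΔT = P/(A₁E₁) + P/(A₂E₂).
|α₁ − α₂|·ΔT = 3.8×10⁻⁶ × 143 = 0.0005434.
1/(A₁E₁) + 1/(A₂E₂) = 1/(500×210×10³) + 1/(1750×116×10³) = 1.445×10⁻⁸ N⁻¹.
So P = 0.0005434 / 1.445×10⁻⁸ = 37.61 kN.
σ_{steel} = P/A₁ = 37610/500 = 75.21 MPa, tensile.

σ ≈ 75.2 MPa (tensile)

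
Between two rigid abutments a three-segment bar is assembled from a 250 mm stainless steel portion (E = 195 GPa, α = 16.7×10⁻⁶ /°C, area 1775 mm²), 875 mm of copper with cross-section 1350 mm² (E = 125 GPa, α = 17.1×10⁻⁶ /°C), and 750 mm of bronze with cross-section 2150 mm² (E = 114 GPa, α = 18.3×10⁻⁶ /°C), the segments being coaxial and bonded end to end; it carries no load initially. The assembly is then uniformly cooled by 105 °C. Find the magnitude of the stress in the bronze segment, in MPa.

σ ≈ 179 MPa (tensile)

Free thermal contraction of the whole bar: Σ αᵢΔT Lᵢ = 16.7×10⁻⁶×105×250 + 17.1×10⁻⁶×105×875 + 18.3×10⁻⁶×105×750 = 3.451 mm.
The rigid supports impose zero overall length change; the single axial force P common to all segments must satisfy P Σ Lᵢ/(AᵢEᵢ) = δ_free.
The series flexibility is Σ Lᵢ/(AᵢEᵢ) = 250/(1775×195×10³) + 875/(1350×125×10³) + 750/(2150×114×10³) = 8.967×10⁻⁶ mm/N.
Hence P = δ_free / Σ(L/AE) = 3.451/8.967×10⁻⁶ = 384.8 kN (tensile).
σ_{bronze} = P / A = 384800 / 2150 = 179 MPa.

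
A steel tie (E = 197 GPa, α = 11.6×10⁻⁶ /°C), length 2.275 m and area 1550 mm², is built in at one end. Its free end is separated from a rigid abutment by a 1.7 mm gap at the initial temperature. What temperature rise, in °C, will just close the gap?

ΔT ≈ 64.4 °C

Contact occurs when the free expansion equals the gap: αΔT L = 1.7 mm.
So ΔT = g/(αL) = 1.7/(11.6×10⁻⁶ × 2275) = 64.42 °C.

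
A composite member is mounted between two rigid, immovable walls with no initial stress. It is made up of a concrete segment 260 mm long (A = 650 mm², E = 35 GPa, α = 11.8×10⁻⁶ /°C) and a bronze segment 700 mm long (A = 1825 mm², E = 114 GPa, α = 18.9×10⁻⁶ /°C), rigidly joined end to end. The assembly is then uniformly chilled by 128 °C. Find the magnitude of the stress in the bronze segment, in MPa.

σ ≈ 77.3 MPa (tensile)

With the walls removed the bar would change length by δ_free = Σ αᵢΔT Lᵢ = 11.8×10⁻⁶×128×260 + 18.9×10⁻⁶×128×700 = 2.086 mm.
Since the ends are fixed, an axial force P builds up, equal in every segment, with P · Σ Lᵢ/(AᵢEᵢ) = δ_free.
The series flexibility is Σ Lᵢ/(AᵢEᵢ) = 260/(650×35×10³) + 700/(1825×114×10³) = 1.479×10⁻⁵ mm/N.
P = 2.086 / 1.479×10⁻⁵ = 141000 N = 141 kN, tensile.
σ_{bronze} = P / A = 141000 / 1825 = 77.27 MPa.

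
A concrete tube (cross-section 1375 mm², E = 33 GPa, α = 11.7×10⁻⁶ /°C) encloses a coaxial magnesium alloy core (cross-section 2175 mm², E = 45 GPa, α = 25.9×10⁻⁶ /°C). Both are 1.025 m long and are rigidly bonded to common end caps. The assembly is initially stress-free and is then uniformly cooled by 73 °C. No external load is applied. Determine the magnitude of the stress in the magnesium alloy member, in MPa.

σ ≈ 14.8 MPa (tensile)

The magnesium alloy has the larger α, so on cooling it would change length more than the concrete if both were free. The rigid plates force a common final length, so the magnesium alloy is put into tension and the concrete into compression, with equal and opposite forces P (no external load).
Equating the net (thermal + elastic) strains gives |α₁ − α₂|·ΔT = P·[1/(A₁E₁) + 1/(A₂E₂)].
|α₁ − α₂|·ΔT = 14.2×10⁻⁶ × 73 = 0.001037.
1/(A₁E₁) + 1/(A₂E₂) = 1/(1375×33×10³) + 1/(2175×45×10³) = 3.226×10⁻⁸ N⁻¹.
P = 0.001037 / 3.226×10⁻⁸ = 32140 N = 32.14 kN.
σ_{magnesium alloy} = P/A₂ = 32140/2175 = 14.78 MPa, tensile.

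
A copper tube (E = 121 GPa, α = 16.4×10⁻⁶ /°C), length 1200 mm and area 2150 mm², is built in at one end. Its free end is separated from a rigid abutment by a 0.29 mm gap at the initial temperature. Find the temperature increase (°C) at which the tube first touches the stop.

ΔT ≈ 14.7 °C

The gap closes when αΔT L = 0.29 mm, since the tube is still unstressed at that instant.
ΔT = 0.29 / (16.4×10⁻⁶ × 1200) = 14.74 °C.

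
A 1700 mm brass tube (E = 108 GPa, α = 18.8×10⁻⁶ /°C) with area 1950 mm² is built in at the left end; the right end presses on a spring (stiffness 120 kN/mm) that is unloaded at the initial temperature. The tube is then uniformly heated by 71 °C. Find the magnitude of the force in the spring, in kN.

P ≈ 138 kN

If the spring were absent the tube would lengthen by αΔT L = 18.8×10⁻⁶ × 71 × 1700 = 2.269 mm.
With a force P in the spring, the elastic change of the tube is PL/(AE) and that of the spring is P/k; compatibility requires their sum to equal δ_free.
P [ L/(AE) + 1/k ] = δ_free → P [ 1700/(1950×108×10³) + 1/(120×10³) ] = 2.269.
P = 2.269 / 1.641×10⁻⁵ = 138300 N.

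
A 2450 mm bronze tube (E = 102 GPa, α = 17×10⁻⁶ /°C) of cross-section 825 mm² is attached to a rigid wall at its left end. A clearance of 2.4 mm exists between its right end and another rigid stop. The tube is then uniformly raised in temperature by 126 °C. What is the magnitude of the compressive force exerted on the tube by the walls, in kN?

P ≈ 97.8 kN

If the wall were absent the tube would grow by αΔT L = 17×10⁻⁶ × 126 × 2450 = 5.248 mm.
After closing the 2.4 mm clearance, 5.248 − 2.4 = 2.848 mm of expansion remains to be suppressed by the wall.
Compatibility: PL/(AE) = 2.848 mm, so σ = P/A = E × (2.848/2450) = 118.6 MPa.
Force on the wall = σA = 118.6 × 825 mm² = 97.82 kN.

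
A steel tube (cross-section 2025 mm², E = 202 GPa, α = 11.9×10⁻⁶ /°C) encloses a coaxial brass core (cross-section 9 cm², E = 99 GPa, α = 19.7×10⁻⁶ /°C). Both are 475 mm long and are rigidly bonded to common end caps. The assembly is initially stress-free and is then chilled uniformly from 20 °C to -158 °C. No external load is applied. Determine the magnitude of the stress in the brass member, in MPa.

σ ≈ 113 MPa (tensile)

The brass has the larger α, so on cooling it would change length more than the steel if both were free. The rigid plates force a common final length, so the brass is put into tension and the steel into compression, with equal and opposite forces P (no external load).
Compatibility of the two members (thermal + elastic change equal): (α₁ − α₂)ΔT = P·[1/(A₁E₁) + 1/(A₂E₂)].
|α₁ − α₂|·ΔT = 7.8×10⁻⁶ × 178 = 0.001388.
1/(A₁E₁) + 1/(A₂E₂) = 1/(2025×202×10³) + 1/(900×99×10³) = 1.367×10⁻⁸ N⁻¹.
So P = 0.001388 / 1.367×10⁻⁸ = 101.6 kN.
σ_{brass} = P/A₂ = 101600/900 = 112.9 MPa, tensile.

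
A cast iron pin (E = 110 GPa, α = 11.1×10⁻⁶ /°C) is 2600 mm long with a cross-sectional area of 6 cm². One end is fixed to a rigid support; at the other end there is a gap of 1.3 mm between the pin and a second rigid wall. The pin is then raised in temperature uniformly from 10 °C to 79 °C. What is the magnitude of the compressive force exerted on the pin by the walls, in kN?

P ≈ 17.5 kN

Unrestrained expansion: δ_free = αΔT L = 11.1×10⁻⁶ × 69 × 2600 = 1.991 mm.
After closing the 1.3 mm clearance, 1.991 − 1.3 = 0.6913 mm of expansion remains to be suppressed by the wall.
Compatibility: PL/(AE) = 0.6913 mm, so σ = P/A = E × (0.6913/2600) = 29.25 MPa.
Force on the wall = σA = 29.25 × 600 mm² = 17.55 kN.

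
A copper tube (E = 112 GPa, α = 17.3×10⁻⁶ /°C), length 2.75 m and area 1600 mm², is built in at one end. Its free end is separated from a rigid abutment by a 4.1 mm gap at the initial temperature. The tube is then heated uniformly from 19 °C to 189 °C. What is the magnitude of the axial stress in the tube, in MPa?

σ ≈ 162 MPa (compressive)

If the wall were absent the tube would grow by αΔT L = 17.3×10⁻⁶ × 170 × 2750 = 8.088 mm.
The gap closes (δ_free > 4.1 mm) and the wall then resists a further 8.088 − 4.1 = 3.988 mm of expansion.
Compatibility: PL/(AE) = 3.988 mm, so σ = P/A = E × (3.988/2750) = 162.4 MPa.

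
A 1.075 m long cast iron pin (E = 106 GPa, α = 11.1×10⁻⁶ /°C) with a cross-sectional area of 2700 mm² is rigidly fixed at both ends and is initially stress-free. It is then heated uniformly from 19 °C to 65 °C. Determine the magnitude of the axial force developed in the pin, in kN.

The ends cannot move, so σ = EαΔT = 106×10³ × 11.1×10⁻⁶ × 46 = 54.12 MPa.
Then P = σA = 54.12 × 2700 mm² = 146.1 kN, compressive.

P ≈ 146 kN (compressive)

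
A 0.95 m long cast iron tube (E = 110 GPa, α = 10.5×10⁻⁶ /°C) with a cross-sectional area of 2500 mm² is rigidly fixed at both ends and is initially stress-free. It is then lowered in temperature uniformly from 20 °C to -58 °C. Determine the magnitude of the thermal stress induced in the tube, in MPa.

The supports are rigid, so the total axial strain is zero. The restrained thermal strain is ε = αΔT = 10.5×10⁻⁶ × 78 = 819×10⁻⁶.
σ = EαΔT = 110×10³ × 10.5×10⁻⁶ × 78 = 90.09 MPa (tensile; the tube is trying to contract).

σ ≈ 90.1 MPa (tensile)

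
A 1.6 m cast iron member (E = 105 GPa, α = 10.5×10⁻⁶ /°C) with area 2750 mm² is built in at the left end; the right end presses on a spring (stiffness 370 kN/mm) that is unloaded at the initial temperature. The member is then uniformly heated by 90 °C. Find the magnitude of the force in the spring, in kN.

P ≈ 183 kN

The unrestrained thermal change is αΔT L = 10.5×10⁻⁶ × 90 × 1600 = 1.512 mm.
Let P be the compressive force at the spring. The member shortens elastically by PL/(AE) and the spring compresses by P/k; together these equal δ_free.
P [ L/(AE) + 1/k ] = δ_free → P [ 1600/(2750×105×10³) + 1/(370×10³) ] = 1.512.
P = 1.512 / 8.244×10⁻⁶ = 183400 N.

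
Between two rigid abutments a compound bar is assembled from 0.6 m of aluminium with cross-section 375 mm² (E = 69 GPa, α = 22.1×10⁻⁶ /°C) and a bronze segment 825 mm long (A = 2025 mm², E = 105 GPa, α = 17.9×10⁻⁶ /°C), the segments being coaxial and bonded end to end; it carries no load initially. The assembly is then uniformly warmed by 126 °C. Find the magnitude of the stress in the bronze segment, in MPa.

σ ≈ 64.4 MPa (compressive)

Free thermal expansion of the whole bar: Σ αᵢΔT Lᵢ = 22.1×10⁻⁶×126×600 + 17.9×10⁻⁶×126×825 = 3.531 mm.
Since the ends are fixed, an axial force P builds up, equal in every segment, with P · Σ Lᵢ/(AᵢEᵢ) = δ_free.
The series flexibility is Σ Lᵢ/(AᵢEᵢ) = 600/(375×69×10³) + 825/(2025×105×10³) = 2.707×10⁻⁵ mm/N.
So P = 3.531 / 2.707×10⁻⁵ = 130.5 kN, compressive.
σ_{bronze} = P / A = 130500 / 2025 = 64.43 MPa.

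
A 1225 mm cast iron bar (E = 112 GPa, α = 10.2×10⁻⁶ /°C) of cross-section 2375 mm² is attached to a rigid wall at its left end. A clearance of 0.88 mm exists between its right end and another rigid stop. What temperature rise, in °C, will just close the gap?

The gap closes when αΔT L = 0.88 mm, since the bar is still unstressed at that instant.
So ΔT = g/(αL) = 0.88/(10.2×10⁻⁶ × 1225) = 70.43 °C.

ΔT ≈ 70.4 °C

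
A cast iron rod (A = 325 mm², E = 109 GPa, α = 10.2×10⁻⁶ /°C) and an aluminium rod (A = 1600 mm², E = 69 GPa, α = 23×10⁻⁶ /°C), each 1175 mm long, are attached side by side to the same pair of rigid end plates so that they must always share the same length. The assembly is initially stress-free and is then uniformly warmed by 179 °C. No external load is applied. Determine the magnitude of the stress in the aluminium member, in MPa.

The aluminium has the larger α, so on heating it would change length more than the cast iron if both were free. The rigid plates force a common final length, so the aluminium is put into compression and the cast iron into tension, with equal and opposite forces P (no external load).
Compatibility of the two members (thermal + elastic change equal): (α₁ − α₂)ΔT = P·[1/(A₁E₁) + 1/(A₂E₂)].
|α₁ − α₂|·ΔT = 12.8×10⁻⁶ × 179 = 0.002291.
1/(A₁E₁) + 1/(A₂E₂) = 1/(325×109×10³) + 1/(1600×69×10³) = 3.729×10⁻⁸ N⁻¹.
So P = 0.002291 / 3.729×10⁻⁸ = 61.45 kN.
σ_{aluminium} = P/A₂ = 61450/1600 = 38.41 MPa, compressive.

σ ≈ 38.4 MPa (compressive)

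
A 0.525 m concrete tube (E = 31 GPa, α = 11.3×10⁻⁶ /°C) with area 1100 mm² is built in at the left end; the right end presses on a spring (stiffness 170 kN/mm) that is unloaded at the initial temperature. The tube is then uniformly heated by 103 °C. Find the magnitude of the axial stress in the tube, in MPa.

Free thermal expansion: δ_free = αΔT L = 11.3×10⁻⁶ × 103 × 525 = 0.611 mm.
Let P be the compressive force at the spring. The tube shortens elastically by PL/(AE) and the spring compresses by P/k; together these equal δ_free.
P [ L/(AE) + 1/k ] = δ_free → P [ 525/(1100×31×10³) + 1/(170×10³) ] = 0.611.
P = 0.611 / 2.128×10⁻⁵ = 28720 N.
σ = P/A = 28720/1100 = 26.11 MPa.

σ ≈ 26.1 MPa (compressive)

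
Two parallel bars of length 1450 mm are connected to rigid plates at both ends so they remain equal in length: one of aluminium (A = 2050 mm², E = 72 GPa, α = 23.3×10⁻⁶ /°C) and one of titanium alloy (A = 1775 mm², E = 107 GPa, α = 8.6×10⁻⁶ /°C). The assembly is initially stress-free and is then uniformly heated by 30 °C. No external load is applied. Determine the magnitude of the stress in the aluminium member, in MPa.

σ ≈ 17.9 MPa (compressive)

The aluminium has the larger α, so on heating it would change length more than the titanium alloy if both were free. The rigid plates force a common final length, so the aluminium is put into compression and the titanium alloy into tension, with equal and opposite forces P (no external load).
Setting the final lengths equal and cancelling L: (α₁ − α₂)ΔT = P/(A₁E₁) + P/(A₂E₂).
|α₁ − α₂|·ΔT = 14.7×10⁻⁶ × 30 = 0.000441.
1/(A₁E₁) + 1/(A₂E₂) = 1/(2050×72×10³) + 1/(1775×107×10³) = 1.204×10⁻⁸ N⁻¹.
So P = 0.000441 / 1.204×10⁻⁸ = 36.63 kN.
σ_{aluminium} = P/A₁ = 36630/2050 = 17.87 MPa, compressive.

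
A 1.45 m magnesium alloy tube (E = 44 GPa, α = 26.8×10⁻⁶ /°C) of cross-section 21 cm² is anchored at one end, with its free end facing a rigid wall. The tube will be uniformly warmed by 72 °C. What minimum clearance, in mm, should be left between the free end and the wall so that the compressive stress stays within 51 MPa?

g ≈ 1.12 mm

With no wall the tube would lengthen by αΔT L = 26.8×10⁻⁶ × 72 × 1450 = 2.798 mm.
At the allowable stress the elastic shortening the wall may impose is σL/E = 51 × 1450 / (44×10³) = 1.681 mm.
So the gap has to take up the difference, g_min = δ_free − σL/E = 2.798 − 1.681 = 1.117 mm.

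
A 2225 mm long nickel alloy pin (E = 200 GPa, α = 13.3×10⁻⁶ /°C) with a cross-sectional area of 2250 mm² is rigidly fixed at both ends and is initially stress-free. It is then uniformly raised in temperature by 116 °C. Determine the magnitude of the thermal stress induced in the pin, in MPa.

σ ≈ 309 MPa (compressive)

With length fixed, the mechanical strain must cancel the thermal strain αΔT = 13.3×10⁻⁶ × 116 = 1542.8×10⁻⁶.
Hence σ = E·αΔT = 200×10³ × 1542.8×10⁻⁶ = 308.6 MPa, compressive.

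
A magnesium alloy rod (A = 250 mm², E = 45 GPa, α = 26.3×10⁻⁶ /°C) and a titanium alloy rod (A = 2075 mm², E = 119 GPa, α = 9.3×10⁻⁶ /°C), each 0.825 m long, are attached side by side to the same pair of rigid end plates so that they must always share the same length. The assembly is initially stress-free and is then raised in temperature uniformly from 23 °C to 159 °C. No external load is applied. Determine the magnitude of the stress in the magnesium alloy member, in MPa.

Equilibrium of a rigid end plate with no external load gives equal and opposite internal forces ±P in the two members. Since α_{magnesium alloy} > α_{titanium alloy}, heating drives the magnesium alloy into compression and the titanium alloy into tension.
Setting the final lengths equal and cancelling L: (α₁ − α₂)ΔT = P/(A₁E₁) + P/(A₂E₂).
|α₁ − α₂|·ΔT = 17×10⁻⁶ × 136 = 0.002312.
1/(A₁E₁) + 1/(A₂E₂) = 1/(250×45×10³) + 1/(2075×119×10³) = 9.294×10⁻⁸ N⁻¹.
So P = 0.002312 / 9.294×10⁻⁸ = 24.88 kN.
σ_{magnesium alloy} = P/A₁ = 24880/250 = 99.51 MPa, compressive.

σ ≈ 99.5 MPa (compressive)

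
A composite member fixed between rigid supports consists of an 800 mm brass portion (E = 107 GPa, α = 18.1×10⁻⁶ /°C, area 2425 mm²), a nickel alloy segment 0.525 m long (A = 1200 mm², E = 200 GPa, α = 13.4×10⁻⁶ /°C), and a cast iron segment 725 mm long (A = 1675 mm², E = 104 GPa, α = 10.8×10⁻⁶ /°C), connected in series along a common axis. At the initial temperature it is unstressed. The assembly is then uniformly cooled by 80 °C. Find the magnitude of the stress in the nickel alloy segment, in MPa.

σ ≈ 207 MPa (tensile)

Free thermal contraction of the whole bar: Σ αᵢΔT Lᵢ = 18.1×10⁻⁶×80×800 + 13.4×10⁻⁶×80×525 + 10.8×10⁻⁶×80×725 = 2.348 mm.
The rigid supports impose zero overall length change; the single axial force P common to all segments must satisfy P Σ Lᵢ/(AᵢEᵢ) = δ_free.
The series flexibility is Σ Lᵢ/(AᵢEᵢ) = 800/(2425×107×10³) + 525/(1200×200×10³) + 725/(1675×104×10³) = 9.433×10⁻⁶ mm/N.
P = 2.348 / 9.433×10⁻⁶ = 248900 N = 248.9 kN, tensile.
σ_{nickel alloy} = P / A = 248900 / 1200 = 207.4 MPa.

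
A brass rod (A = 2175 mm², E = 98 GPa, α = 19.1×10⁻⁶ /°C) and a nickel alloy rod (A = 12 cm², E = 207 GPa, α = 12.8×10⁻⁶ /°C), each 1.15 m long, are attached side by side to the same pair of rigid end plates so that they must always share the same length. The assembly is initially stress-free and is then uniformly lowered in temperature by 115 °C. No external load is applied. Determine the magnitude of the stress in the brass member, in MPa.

σ ≈ 38.2 MPa (tensile)

Both members must finish at the same length. With the larger α, the brass tends to over-contract; the plates restrain it, putting the brass in tension and the nickel alloy in compression. With no external load the two internal forces are equal and opposite, magnitude P.
Equating the net (thermal + elastic) strains gives |α₁ − α₂|·ΔT = P·[1/(A₁E₁) + 1/(A₂E₂)].
|α₁ − α₂|·ΔT = 6.3×10⁻⁶ × 115 = 0.0007245.
1/(A₁E₁) + 1/(A₂E₂) = 1/(2175×98×10³) + 1/(1200×207×10³) = 8.717×10⁻⁹ N⁻¹.
So P = 0.0007245 / 8.717×10⁻⁹ = 83.11 kN.
σ_{brass} = P/A₁ = 83110/2175 = 38.21 MPa, tensile.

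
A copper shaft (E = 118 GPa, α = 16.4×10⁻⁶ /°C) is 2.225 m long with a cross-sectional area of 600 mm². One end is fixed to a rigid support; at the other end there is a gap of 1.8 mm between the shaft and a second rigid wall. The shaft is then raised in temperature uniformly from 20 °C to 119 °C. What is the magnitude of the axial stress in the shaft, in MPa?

σ ≈ 96.1 MPa (compressive)

If the wall were absent the shaft would grow by αΔT L = 16.4×10⁻⁶ × 99 × 2225 = 3.613 mm.
After closing the 1.8 mm clearance, 3.613 − 1.8 = 1.813 mm of expansion remains to be suppressed by the wall.
That suppressed elongation corresponds to σ = E·Δ/L = 118×10³ × 1.813/2225 = 96.12 MPa.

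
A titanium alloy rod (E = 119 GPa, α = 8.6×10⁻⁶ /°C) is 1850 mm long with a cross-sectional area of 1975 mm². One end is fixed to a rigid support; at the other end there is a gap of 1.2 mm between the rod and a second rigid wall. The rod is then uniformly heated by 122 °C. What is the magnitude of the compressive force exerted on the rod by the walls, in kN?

P ≈ 94.1 kN

Unrestrained expansion: δ_free = αΔT L = 8.6×10⁻⁶ × 122 × 1850 = 1.941 mm.
This exceeds the 1.2 mm gap, so the wall pushes back. The portion of expansion that must be recovered elastically is δ_free − gap = 1.941 − 1.2 = 0.741 mm.
So σ = E(δ_free − g)/L = 119×10³ × 0.741/1850 = 47.67 MPa.
P = σA = 47.67 × 1975 = 94.14 kN.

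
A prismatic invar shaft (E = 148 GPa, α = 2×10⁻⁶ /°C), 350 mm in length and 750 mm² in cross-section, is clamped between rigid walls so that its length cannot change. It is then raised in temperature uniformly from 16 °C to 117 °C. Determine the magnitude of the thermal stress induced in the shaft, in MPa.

σ ≈ 29.9 MPa (compressive)

The supports are rigid, so the total axial strain is zero. The restrained thermal strain is ε = αΔT = 2×10⁻⁶ × 101 = 202×10⁻⁶.
The stress required to suppress this strain is σ = Eε = 148×10³ × 202×10⁻⁶ = 29.9 MPa, compressive since the shaft is trying to expand.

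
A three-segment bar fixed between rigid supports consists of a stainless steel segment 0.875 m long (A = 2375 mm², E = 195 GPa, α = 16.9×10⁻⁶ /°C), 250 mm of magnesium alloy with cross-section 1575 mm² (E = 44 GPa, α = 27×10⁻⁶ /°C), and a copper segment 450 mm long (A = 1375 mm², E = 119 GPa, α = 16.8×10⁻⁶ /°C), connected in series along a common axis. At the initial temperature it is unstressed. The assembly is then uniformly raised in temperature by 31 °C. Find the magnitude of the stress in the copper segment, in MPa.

Free thermal expansion of the whole bar: Σ αᵢΔT Lᵢ = 16.9×10⁻⁶×31×875 + 27×10⁻⁶×31×250 + 16.8×10⁻⁶×31×450 = 0.902 mm.
The rigid supports impose zero overall length change; the single axial force P common to all segments must satisfy P Σ Lᵢ/(AᵢEᵢ) = δ_free.
Σ Lᵢ/(AᵢEᵢ) = 875/(2375×195×10³) + 250/(1575×44×10³) + 450/(1375×119×10³) = 8.247×10⁻⁶ mm/N.
P = 0.902 / 8.247×10⁻⁶ = 109400 N = 109.4 kN, compressive.
σ_{copper} = P / A = 109400 / 1375 = 79.55 MPa.

σ ≈ 79.5 MPa (compressive)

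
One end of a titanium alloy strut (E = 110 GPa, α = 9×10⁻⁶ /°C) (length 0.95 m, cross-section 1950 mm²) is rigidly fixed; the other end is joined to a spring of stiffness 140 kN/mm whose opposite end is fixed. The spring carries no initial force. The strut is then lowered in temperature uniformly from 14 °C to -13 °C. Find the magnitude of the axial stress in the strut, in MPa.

The unrestrained thermal change is αΔT L = 9×10⁻⁶ × 27 × 950 = 0.2308 mm.
Let P be the tensile force in the spring. The strut extends elastically by PL/(AE) and the spring stretches by P/k; together these equal δ_free.
P [ L/(AE) + 1/k ] = δ_free → P [ 950/(1950×110×10³) + 1/(140×10³) ] = 0.2308.
P = 0.2308 / 1.157×10⁻⁵ = 19950 N.
σ = P/A = 19950/1950 = 10.23 MPa.

σ ≈ 10.2 MPa (tensile)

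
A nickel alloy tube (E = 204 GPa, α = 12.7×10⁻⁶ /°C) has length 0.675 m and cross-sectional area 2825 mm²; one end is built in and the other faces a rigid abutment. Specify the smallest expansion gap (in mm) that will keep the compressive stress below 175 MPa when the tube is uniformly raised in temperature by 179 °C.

g ≈ 0.955 mm

With no wall the tube would lengthen by αΔT L = 12.7×10⁻⁶ × 179 × 675 = 1.534 mm.
At the allowable stress the elastic shortening the wall may impose is σL/E = 175 × 675 / (204×10³) = 0.579 mm.
So the gap has to take up the difference, g_min = δ_free − σL/E = 1.534 − 0.579 = 0.9554 mm.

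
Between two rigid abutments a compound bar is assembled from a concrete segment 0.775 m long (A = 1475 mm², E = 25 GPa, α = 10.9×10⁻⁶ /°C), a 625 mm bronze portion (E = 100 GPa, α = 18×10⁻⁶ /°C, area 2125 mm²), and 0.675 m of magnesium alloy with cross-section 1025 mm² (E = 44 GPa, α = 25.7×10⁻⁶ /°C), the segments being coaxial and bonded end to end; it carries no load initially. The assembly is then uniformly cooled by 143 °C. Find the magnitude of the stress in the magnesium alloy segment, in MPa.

σ ≈ 133 MPa (tensile)

If the supports were absent, the total length change would be Σ αᵢΔT Lᵢ = 10.9×10⁻⁶×143×775 + 18×10⁻⁶×143×625 + 25.7×10⁻⁶×143×675 = 5.297 mm.
Since the ends are fixed, an axial force P builds up, equal in every segment, with P · Σ Lᵢ/(AᵢEᵢ) = δ_free.
Σ Lᵢ/(AᵢEᵢ) = 775/(1475×25×10³) + 625/(2125×100×10³) + 675/(1025×44×10³) = 3.892×10⁻⁵ mm/N.
So P = 5.297 / 3.892×10⁻⁵ = 136.1 kN, tensile.
σ_{magnesium alloy} = P / A = 136100 / 1025 = 132.8 MPa.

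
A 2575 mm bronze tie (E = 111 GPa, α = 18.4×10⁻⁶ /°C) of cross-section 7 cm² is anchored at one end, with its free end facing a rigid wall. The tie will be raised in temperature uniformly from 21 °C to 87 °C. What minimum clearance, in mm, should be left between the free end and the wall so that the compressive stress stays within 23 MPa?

Free expansion if unrestrained: δ_free = αΔT L = 18.4×10⁻⁶ × 66 × 2575 = 3.127 mm.
A stress of 23 MPa corresponds to the wall pushing the tie back by σL/E = 23×2575/(111×10³) = 0.5336 mm.
So the gap has to take up the difference, g_min = δ_free − σL/E = 3.127 − 0.5336 = 2.594 mm.

g ≈ 2.59 mm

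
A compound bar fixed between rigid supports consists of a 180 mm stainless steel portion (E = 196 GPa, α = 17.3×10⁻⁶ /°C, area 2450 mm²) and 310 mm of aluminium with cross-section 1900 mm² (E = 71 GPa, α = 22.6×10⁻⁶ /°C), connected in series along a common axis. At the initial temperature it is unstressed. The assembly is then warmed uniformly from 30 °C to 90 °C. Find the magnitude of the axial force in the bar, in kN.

With the walls removed the bar would change length by δ_free = Σ αᵢΔT Lᵢ = 17.3×10⁻⁶×60×180 + 22.6×10⁻⁶×60×310 = 0.6072 mm.
The rigid supports impose zero overall length change; the single axial force P common to all segments must satisfy P Σ Lᵢ/(AᵢEᵢ) = δ_free.
The series flexibility is Σ Lᵢ/(AᵢEᵢ) = 180/(2450×196×10³) + 310/(1900×71×10³) = 2.673×10⁻⁶ mm/N.
P = 0.6072 / 2.673×10⁻⁶ = 227200 N = 227.2 kN, compressive.

P ≈ 227 kN (compressive)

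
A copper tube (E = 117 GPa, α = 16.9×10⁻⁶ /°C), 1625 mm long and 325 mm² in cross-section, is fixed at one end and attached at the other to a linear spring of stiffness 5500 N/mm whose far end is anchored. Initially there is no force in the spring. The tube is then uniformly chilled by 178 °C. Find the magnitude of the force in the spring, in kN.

P ≈ 21.8 kN

Free thermal contraction: δ_free = αΔT L = 16.9×10⁻⁶ × 178 × 1625 = 4.888 mm.
Let P be the tensile force in the spring. The tube extends elastically by PL/(AE) and the spring stretches by P/k; together these equal δ_free.
So P = δ_free / [L/(AE) + 1/k] = 4.888 / [ 1625/(325×117×10³) + 1/(5500) ].
P = 4.888 / 0.0002246 = 21770 N.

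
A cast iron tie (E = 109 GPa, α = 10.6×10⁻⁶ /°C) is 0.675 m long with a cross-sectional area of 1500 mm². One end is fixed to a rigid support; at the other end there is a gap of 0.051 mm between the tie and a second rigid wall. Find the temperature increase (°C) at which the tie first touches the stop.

Contact occurs when the free expansion equals the gap: αΔT L = 0.051 mm.
ΔT = 0.051 / (10.6×10⁻⁶ × 675) = 7.128 °C.

ΔT ≈ 7.13 °C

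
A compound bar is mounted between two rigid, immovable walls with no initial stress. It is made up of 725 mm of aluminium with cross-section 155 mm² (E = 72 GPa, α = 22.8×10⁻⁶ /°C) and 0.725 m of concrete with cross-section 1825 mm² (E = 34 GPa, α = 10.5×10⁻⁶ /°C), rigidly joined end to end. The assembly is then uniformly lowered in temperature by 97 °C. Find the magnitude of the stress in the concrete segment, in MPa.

σ ≈ 16.7 MPa (tensile)

If the supports were absent, the total length change would be Σ αᵢΔT Lᵢ = 22.8×10⁻⁶×97×725 + 10.5×10⁻⁶×97×725 = 2.342 mm.
The walls prevent any net length change, so an axial force P (same in every segment) develops. Compatibility: P · Σ Lᵢ/(AᵢEᵢ) = δ_free.
The series flexibility is Σ Lᵢ/(AᵢEᵢ) = 725/(155×72×10³) + 725/(1825×34×10³) = 7.665×10⁻⁵ mm/N.
P = 2.342 / 7.665×10⁻⁵ = 30550 N = 30.55 kN, tensile.
σ_{concrete} = P / A = 30550 / 1825 = 16.74 MPa.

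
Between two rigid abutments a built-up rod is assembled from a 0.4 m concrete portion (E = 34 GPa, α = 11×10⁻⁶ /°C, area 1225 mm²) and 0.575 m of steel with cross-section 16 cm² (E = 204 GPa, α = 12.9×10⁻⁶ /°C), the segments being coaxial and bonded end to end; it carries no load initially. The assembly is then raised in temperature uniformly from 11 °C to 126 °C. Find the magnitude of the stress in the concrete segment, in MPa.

With the walls removed the bar would change length by δ_free = Σ αᵢΔT Lᵢ = 11×10⁻⁶×115×400 + 12.9×10⁻⁶×115×575 = 1.359 mm.
The walls prevent any net length change, so an axial force P (same in every segment) develops. Compatibility: P · Σ Lᵢ/(AᵢEᵢ) = δ_free.
Σ Lᵢ/(AᵢEᵢ) = 400/(1225×34×10³) + 575/(1600×204×10³) = 1.137×10⁻⁵ mm/N.
So P = 1.359 / 1.137×10⁻⁵ = 119.6 kN, compressive.
σ_{concrete} = P / A = 119600 / 1225 = 97.61 MPa.

σ ≈ 97.6 MPa (compressive)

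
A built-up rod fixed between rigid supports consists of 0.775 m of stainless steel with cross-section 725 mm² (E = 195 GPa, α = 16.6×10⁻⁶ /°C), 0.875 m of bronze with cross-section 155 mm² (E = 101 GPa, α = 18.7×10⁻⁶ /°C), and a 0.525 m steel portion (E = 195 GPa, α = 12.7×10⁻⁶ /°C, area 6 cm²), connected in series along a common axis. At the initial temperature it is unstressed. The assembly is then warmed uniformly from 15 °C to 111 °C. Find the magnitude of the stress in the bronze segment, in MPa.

σ ≈ 338 MPa (compressive)

Free thermal expansion of the whole bar: Σ αᵢΔT Lᵢ = 16.6×10⁻⁶×96×775 + 18.7×10⁻⁶×96×875 + 12.7×10⁻⁶×96×525 = 3.446 mm.
The rigid supports impose zero overall length change; the single axial force P common to all segments must satisfy P Σ Lᵢ/(AᵢEᵢ) = δ_free.
The series flexibility is Σ Lᵢ/(AᵢEᵢ) = 775/(725×195×10³) + 875/(155×101×10³) + 525/(600×195×10³) = 6.586×10⁻⁵ mm/N.
So P = 3.446 / 6.586×10⁻⁵ = 52.32 kN, compressive.
σ_{bronze} = P / A = 52320 / 155 = 337.6 MPa.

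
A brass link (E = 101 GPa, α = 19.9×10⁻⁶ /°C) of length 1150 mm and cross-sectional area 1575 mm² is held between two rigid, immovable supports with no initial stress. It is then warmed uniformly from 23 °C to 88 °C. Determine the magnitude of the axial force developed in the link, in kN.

P ≈ 206 kN (compressive)

With zero net strain, σ = E·αΔT = 101 GPa × 19.9×10⁻⁶ × 65 = 130.6 MPa.
Axial force P = σA = 130.6 × 1575 = 205800 N = 205.8 kN, compressive.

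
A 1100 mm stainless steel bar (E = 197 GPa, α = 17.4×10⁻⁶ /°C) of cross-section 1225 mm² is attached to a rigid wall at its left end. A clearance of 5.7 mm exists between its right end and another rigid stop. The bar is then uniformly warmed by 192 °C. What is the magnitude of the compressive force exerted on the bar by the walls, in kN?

Free thermal elongation = αΔT L = 17.4×10⁻⁶ × 192 × 1100 = 3.675 mm.
Since δ_free = 3.67 mm is less than the 5.7 mm gap, the bar never touches the wall. No axial force develops.

P ≈ 0 kN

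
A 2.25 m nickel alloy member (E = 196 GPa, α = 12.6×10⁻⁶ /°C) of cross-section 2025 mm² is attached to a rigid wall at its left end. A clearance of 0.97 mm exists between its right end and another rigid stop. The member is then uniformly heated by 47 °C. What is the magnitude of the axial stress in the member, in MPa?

σ ≈ 31.6 MPa (compressive)

Unrestrained expansion: δ_free = αΔT L = 12.6×10⁻⁶ × 47 × 2250 = 1.332 mm.
The gap closes (δ_free > 0.97 mm) and the wall then resists a further 1.332 − 0.97 = 0.3624 mm of expansion.
Compatibility: PL/(AE) = 0.3624 mm, so σ = P/A = E × (0.3624/2250) = 31.57 MPa.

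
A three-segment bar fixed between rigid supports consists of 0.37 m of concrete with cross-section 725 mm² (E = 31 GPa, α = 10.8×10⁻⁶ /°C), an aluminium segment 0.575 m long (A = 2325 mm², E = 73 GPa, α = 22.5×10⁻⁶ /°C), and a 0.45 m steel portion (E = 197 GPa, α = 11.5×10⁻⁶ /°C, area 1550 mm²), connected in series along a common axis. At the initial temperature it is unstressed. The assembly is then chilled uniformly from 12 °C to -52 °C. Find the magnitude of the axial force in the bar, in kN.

P ≈ 66.4 kN (tensile)

If the supports were absent, the total length change would be Σ αᵢΔT Lᵢ = 10.8×10⁻⁶×64×370 + 22.5×10⁻⁶×64×575 + 11.5×10⁻⁶×64×450 = 1.415 mm.
The rigid supports impose zero overall length change; the single axial force P common to all segments must satisfy P Σ Lᵢ/(AᵢEᵢ) = δ_free.
The series flexibility is Σ Lᵢ/(AᵢEᵢ) = 370/(725×31×10³) + 575/(2325×73×10³) + 450/(1550×197×10³) = 2.132×10⁻⁵ mm/N.
So P = 1.415 / 2.132×10⁻⁵ = 66.35 kN, tensile.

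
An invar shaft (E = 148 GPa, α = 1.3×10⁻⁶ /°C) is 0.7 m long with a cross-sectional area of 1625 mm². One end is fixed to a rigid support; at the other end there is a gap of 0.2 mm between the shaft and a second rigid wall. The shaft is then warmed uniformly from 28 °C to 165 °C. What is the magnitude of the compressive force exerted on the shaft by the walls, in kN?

If the wall were absent the shaft would grow by αΔT L = 1.3×10⁻⁶ × 137 × 700 = 0.1247 mm.
Since δ_free = 0.125 mm is less than the 0.2 mm gap, the shaft never touches the wall. No axial force develops.

P ≈ 0 kN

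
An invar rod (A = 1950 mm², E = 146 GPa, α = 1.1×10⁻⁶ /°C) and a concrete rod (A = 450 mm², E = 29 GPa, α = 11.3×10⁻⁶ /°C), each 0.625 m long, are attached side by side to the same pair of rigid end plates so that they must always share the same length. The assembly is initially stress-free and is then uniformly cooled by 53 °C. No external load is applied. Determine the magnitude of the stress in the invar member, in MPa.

σ ≈ 3.46 MPa (compressive)

Both members must finish at the same length. With the larger α, the concrete tends to over-contract; the plates restrain it, putting the concrete in tension and the invar in compression. With no external load the two internal forces are equal and opposite, magnitude P.
Compatibility of the two members (thermal + elastic change equal): (α₁ − α₂)ΔT = P·[1/(A₁E₁) + 1/(A₂E₂)].
|α₁ − α₂|·ΔT = 10.2×10⁻⁶ × 53 = 0.0005406.
1/(A₁E₁) + 1/(A₂E₂) = 1/(1950×146×10³) + 1/(450×29×10³) = 8.014×10⁻⁸ N⁻¹.
P = 0.0005406 / 8.014×10⁻⁸ = 6746 N = 6.746 kN.
σ_{invar} = P/A₁ = 6746/1950 = 3.459 MPa, compressive.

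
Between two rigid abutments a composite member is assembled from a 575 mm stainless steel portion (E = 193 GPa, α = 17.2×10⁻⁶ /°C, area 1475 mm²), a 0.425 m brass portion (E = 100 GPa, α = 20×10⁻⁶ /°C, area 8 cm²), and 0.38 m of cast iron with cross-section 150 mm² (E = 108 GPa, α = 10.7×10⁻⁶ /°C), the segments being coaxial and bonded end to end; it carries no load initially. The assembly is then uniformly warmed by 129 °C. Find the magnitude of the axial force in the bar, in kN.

P ≈ 94.1 kN (compressive)

With the walls removed the bar would change length by δ_free = Σ αᵢΔT Lᵢ = 17.2×10⁻⁶×129×575 + 20×10⁻⁶×129×425 + 10.7×10⁻⁶×129×380 = 2.897 mm.
Since the ends are fixed, an axial force P builds up, equal in every segment, with P · Σ Lᵢ/(AᵢEᵢ) = δ_free.
The series flexibility is Σ Lᵢ/(AᵢEᵢ) = 575/(1475×193×10³) + 425/(800×100×10³) + 380/(150×108×10³) = 3.079×10⁻⁵ mm/N.
So P = 2.897 / 3.079×10⁻⁵ = 94.09 kN, compressive.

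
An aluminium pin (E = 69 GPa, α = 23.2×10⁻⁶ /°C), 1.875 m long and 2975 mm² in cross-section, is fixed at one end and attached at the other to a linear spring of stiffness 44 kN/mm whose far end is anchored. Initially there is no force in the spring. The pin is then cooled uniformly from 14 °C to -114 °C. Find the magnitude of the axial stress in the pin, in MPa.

If the spring were absent the pin would shorten by αΔT L = 23.2×10⁻⁶ × 128 × 1875 = 5.568 mm.
With a force P in the spring, the elastic change of the pin is PL/(AE) and that of the spring is P/k; compatibility requires their sum to equal δ_free.
P [ L/(AE) + 1/k ] = δ_free → P [ 1875/(2975×69×10³) + 1/(44×10³) ] = 5.568.
P = 5.568 / 3.186×10⁻⁵ = 174800 N.
σ = P/A = 174800/2975 = 58.74 MPa.

σ ≈ 58.7 MPa (tensile)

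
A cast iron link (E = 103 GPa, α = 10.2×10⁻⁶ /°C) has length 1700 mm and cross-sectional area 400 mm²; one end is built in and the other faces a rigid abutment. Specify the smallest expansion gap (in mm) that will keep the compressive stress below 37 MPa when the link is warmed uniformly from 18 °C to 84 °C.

g ≈ 0.534 mm

Free expansion if unrestrained: δ_free = αΔT L = 10.2×10⁻⁶ × 66 × 1700 = 1.144 mm.
A stress of 37 MPa corresponds to the wall pushing the link back by σL/E = 37×1700/(103×10³) = 0.6107 mm.
The gap must absorb the remainder: g_min = 1.144 − 0.6107 = 0.5338 mm.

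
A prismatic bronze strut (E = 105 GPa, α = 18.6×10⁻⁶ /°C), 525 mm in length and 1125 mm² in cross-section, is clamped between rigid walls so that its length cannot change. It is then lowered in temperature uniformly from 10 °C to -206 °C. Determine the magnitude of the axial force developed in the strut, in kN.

P ≈ 475 kN (tensile)

With zero net strain, σ = E·αΔT = 105 GPa × 18.6×10⁻⁶ × 216 = 421.8 MPa.
Axial force P = σA = 421.8 × 1125 = 474600 N = 474.6 kN, tensile.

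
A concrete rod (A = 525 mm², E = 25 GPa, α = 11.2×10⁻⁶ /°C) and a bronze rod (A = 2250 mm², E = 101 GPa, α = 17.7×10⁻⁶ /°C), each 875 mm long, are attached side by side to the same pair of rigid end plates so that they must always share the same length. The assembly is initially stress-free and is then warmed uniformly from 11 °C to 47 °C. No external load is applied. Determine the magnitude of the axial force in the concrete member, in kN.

Equilibrium of a rigid end plate with no external load gives equal and opposite internal forces ±P in the two members. Since α_{bronze} > α_{concrete}, heating drives the bronze into compression and the concrete into tension.
Equating the net (thermal + elastic) strains gives |α₁ − α₂|·ΔT = P·[1/(A₁E₁) + 1/(A₂E₂)].
|α₁ − α₂|·ΔT = 6.5×10⁻⁶ × 36 = 0.000234.
1/(A₁E₁) + 1/(A₂E₂) = 1/(525×25×10³) + 1/(2250×101×10³) = 8.059×10⁻⁸ N⁻¹.
P = 0.000234 / 8.059×10⁻⁸ = 2904 N = 2.904 kN.

P ≈ 2.9 kN (tensile in the concrete)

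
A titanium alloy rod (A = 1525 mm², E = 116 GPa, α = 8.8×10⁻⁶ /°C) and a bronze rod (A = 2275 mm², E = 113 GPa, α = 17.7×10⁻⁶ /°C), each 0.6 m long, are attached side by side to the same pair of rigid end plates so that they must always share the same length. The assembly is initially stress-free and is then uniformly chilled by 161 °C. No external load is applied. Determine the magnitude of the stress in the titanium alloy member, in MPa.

σ ≈ 98.5 MPa (compressive)

Equilibrium of a rigid end plate with no external load gives equal and opposite internal forces ±P in the two members. Since α_{bronze} > α_{titanium alloy}, cooling drives the bronze into tension and the titanium alloy into compression.
Compatibility of the two members (thermal + elastic change equal): (α₁ − α₂)ΔT = P·[1/(A₁E₁) + 1/(A₂E₂)].
|α₁ − α₂|·ΔT = 8.9×10⁻⁶ × 161 = 0.001433.
1/(A₁E₁) + 1/(A₂E₂) = 1/(1525×116×10³) + 1/(2275×113×10³) = 9.543×10⁻⁹ N⁻¹.
So P = 0.001433 / 9.543×10⁻⁹ = 150.2 kN.
σ_{titanium alloy} = P/A₁ = 150200/1525 = 98.46 MPa, compressive.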